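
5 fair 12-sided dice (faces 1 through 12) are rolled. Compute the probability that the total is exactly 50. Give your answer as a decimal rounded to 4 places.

0.0040

There are 12^5 = 248832 equally likely outcomes.
The number of ordered 5-tuples from {1,…,12} summing to 50 is 1001.
P(sum = 50) = 1001/248832 ≈ 0.0040.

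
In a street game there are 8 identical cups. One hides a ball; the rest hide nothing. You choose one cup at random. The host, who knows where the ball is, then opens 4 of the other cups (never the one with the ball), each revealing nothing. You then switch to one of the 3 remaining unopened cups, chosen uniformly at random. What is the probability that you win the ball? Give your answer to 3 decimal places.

Your original cup holds the ball with probability 1/8, so the other 7 collectively hold it with probability 7/8.
The host can always find 4 empty cups to open, so the reveals don't change that 7/8; it is now spread over the 3 remaining unopened cups.
P(win by switching) = (7/8) · (1/3) = 7/24 ≈ 0.292.

0.292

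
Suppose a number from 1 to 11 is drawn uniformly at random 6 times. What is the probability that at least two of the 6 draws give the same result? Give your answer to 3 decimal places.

0.812

P(all 6 different) = 11/11 · 10/11 · ··· · 6/11 ≈ 0.188.
P(at least two equal) = 1 − 0.188 = 0.812.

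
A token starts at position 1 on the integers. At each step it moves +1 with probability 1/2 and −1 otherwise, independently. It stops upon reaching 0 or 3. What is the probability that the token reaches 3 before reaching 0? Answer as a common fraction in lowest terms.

1/3

With a fair step, P(i) = ½P(i−1) + ½P(i+1) with P(0)=0, P(3)=1 has the linear solution P(i) = i/3.
P(1) = 1/3.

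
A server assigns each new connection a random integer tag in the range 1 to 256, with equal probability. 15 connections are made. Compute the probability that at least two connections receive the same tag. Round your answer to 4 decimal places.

It's easier to compute the probability that all 15 are distinct.
P(all distinct) = 256/256 · 255/256 · ··· · 242/256 ≈ 0.6583.
So the probability of at least one match is 1 − 0.6583 = 0.3417.

0.3417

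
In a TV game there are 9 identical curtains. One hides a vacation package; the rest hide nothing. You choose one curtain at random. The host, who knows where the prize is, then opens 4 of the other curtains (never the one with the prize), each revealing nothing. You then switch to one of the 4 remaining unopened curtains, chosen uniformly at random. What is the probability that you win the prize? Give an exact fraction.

2/9

Your original curtain holds the prize with probability 1/9, so the other 8 collectively hold it with probability 8/9.
The host can always find 4 empty curtains to open, so the reveals don't change that 8/9; it is now spread over the 4 remaining unopened curtains.
P(win by switching) = (8/9) · (1/4) = 2/9.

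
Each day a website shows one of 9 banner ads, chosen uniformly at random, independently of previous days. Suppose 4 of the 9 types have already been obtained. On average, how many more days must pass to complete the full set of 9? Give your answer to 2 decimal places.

20.55

Starting from 4 distinct types, each trial gives a new one with probability (9−i)/9 when i types are held, so the wait for the next new type is 9/(9−i).
E = 9/5 + 9/4 + 9/3 + 9/2 + 9/1 = 411/20 ≈ 20.55.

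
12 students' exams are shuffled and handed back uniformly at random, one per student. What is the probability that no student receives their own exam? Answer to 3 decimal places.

This is the derangement probability: permutations of 12 with no fixed point.
D(12) = 12! · (1 − 1/1! + 1/2! − ··· + (−1)^12/12!) = 176214841.
P = 176214841/479001600 = 16019531/43545600 ≈ 0.368.

0.368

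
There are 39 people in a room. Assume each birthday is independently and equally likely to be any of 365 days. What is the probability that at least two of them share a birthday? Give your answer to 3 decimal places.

0.878

It's easier to compute the probability that all 39 are distinct.
P(all distinct) = 365/365 · 364/365 · ··· · 327/365 ≈ 0.122.
So the probability of at least one match is 1 − 0.122 = 0.878.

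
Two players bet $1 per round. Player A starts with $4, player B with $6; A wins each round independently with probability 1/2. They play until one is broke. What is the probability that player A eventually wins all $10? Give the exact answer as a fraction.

With a fair step, P(i) = ½P(i−1) + ½P(i+1) with P(0)=0, P(10)=1 has the linear solution P(i) = i/10.
P(4) = 4/10 = 2/5.

2/5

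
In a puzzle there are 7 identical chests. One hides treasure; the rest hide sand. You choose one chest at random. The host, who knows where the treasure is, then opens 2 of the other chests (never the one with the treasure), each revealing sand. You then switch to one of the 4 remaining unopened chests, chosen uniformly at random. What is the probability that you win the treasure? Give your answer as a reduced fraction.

3/14

Your original chest holds the treasure with probability 1/7, so the other 6 collectively hold it with probability 6/7.
The host can always find 2 empty chests to open, so the reveals don't change that 6/7; it is now spread over the 4 remaining unopened chests.
P(win by switching) = (6/7) · (1/4) = 3/14.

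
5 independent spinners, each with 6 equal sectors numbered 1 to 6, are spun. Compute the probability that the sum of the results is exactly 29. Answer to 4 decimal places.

0.0006

There are 6^5 = 7776 equally likely outcomes.
The number of ordered 5-tuples from {1,…,6} summing to 29 is 5.
P(sum = 29) = 5/7776 ≈ 0.0006.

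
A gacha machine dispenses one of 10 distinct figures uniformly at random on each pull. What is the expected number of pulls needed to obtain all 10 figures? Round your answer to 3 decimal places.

After i distinct types are collected, each trial gives a new one with probability (10−i)/10, so the expected wait for the next new type is 10/(10−i).
E = 10/10 + 10/9 + 10/8 + 10/7 + 10/6 + 10/5 + 10/4 + 10/3 + 10/2 + 10/1 = 7381/252 ≈ 29.290.

29.290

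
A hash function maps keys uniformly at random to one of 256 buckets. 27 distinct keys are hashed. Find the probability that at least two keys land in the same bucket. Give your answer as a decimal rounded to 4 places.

It's easier to compute the probability that all 27 are distinct.
P(all distinct) = 256/256 · 255/256 · ··· · 230/256 ≈ 0.2415.
So the probability of at least one match is 1 − 0.2415 = 0.7585.

0.7585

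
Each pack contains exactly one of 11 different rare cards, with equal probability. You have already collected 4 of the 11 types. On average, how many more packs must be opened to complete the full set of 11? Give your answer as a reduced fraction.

Starting from 4 distinct types, each trial gives a new one with probability (11−i)/11 when i types are held, so the wait for the next new type is 11/(11−i).
E = 11/7 + 11/6 + 11/5 + 11/4 + 11/3 + 11/2 + 11/1 = 3993/140.

3993/140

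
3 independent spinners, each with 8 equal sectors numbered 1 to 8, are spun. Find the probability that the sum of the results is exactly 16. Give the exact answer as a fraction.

21/256

There are 8^3 = 512 equally likely outcomes.
The number of ordered 3-tuples from {1,…,8} summing to 16 is 42.
P(sum = 16) = 42/512 = 21/256.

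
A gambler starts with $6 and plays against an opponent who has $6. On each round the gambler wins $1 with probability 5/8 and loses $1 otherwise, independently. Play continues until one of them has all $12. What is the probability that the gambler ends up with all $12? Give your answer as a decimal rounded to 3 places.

0.955

Let r = q/p = (3/8)/(5/8) = 3/5. The recurrence P(i) = p·P(i+1) + q·P(i−1) with P(0)=0, P(12)=1 gives P(i) = (1 − r^i)/(1 − r^12).
P(6) = (1 − (3/5)^6) / (1 − (3/5)^12) = 15625/16354 ≈ 0.955.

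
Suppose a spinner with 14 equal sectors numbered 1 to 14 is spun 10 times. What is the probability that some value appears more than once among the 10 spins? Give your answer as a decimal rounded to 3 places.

0.987

P(all 10 different) = 14/14 · 13/14 · ··· · 5/14 ≈ 0.013.
P(at least two equal) = 1 − 0.013 = 0.987.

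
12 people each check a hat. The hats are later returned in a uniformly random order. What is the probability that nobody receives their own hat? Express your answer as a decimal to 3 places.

This is the derangement probability: permutations of 12 with no fixed point.
D(12) = 12! · (1 − 1/1! + 1/2! − ··· + (−1)^12/12!) = 176214841.
P = 176214841/479001600 = 16019531/43545600 ≈ 0.368.

0.368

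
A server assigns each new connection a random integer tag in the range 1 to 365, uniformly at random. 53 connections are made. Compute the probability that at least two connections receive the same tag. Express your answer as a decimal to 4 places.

0.9811

It's easier to compute the probability that all 53 are distinct.
P(all distinct) = 365/365 · 364/365 · ··· · 313/365 ≈ 0.0189.
So the probability of at least one match is 1 − 0.0189 = 0.9811.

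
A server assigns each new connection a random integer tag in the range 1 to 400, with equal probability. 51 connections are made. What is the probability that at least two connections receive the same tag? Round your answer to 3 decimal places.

It's easier to compute the probability that all 51 are distinct.
P(all distinct) = 400/400 · 399/400 · ··· · 350/400 ≈ 0.036.
So the probability of at least one match is 1 − 0.036 = 0.964.

0.964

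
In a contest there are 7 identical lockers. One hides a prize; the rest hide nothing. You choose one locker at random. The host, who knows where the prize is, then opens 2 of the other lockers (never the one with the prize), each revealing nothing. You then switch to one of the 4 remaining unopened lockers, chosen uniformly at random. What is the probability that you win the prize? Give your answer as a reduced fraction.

Your original locker holds the prize with probability 1/7, so the other 6 collectively hold it with probability 6/7.
The host can always find 2 empty lockers to open, so the reveals don't change that 6/7; it is now spread over the 4 remaining unopened lockers.
P(win by switching) = (6/7) · (1/4) = 3/14.

3/14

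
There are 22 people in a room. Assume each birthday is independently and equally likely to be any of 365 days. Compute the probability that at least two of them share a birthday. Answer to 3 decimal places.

It's easier to compute the probability that all 22 are distinct.
P(all distinct) = 365/365 · 364/365 · ··· · 344/365 ≈ 0.524.
So the probability of at least one match is 1 − 0.524 = 0.476.

0.476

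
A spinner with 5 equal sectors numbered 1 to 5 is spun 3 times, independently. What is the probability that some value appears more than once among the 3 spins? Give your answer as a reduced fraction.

13/25

P(all 3 different) = 5/5 · 4/5 · ··· · 3/5 = 12/25.
P(at least two equal) = 1 − 12/25 = 13/25.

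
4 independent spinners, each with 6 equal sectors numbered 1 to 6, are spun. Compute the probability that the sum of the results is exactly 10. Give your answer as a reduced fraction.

5/81

There are 6^4 = 1296 equally likely outcomes.
The number of ordered 4-tuples from {1,…,6} summing to 10 is 80.
P(sum = 10) = 80/1296 = 5/81.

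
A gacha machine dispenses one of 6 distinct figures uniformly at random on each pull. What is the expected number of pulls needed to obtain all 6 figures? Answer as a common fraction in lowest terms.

After i distinct types are collected, each trial gives a new one with probability (6−i)/6, so the expected wait for the next new type is 6/(6−i).
E = 6/6 + 6/5 + 6/4 + 6/3 + 6/2 + 6/1 = 147/10.

147/10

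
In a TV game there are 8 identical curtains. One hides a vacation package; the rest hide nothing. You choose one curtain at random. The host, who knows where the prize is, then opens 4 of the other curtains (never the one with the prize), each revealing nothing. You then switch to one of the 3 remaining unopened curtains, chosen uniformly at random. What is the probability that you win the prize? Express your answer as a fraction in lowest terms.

7/24

Your original curtain holds the prize with probability 1/8, so the other 7 collectively hold it with probability 7/8.
The host can always find 4 empty curtains to open, so the reveals don't change that 7/8; it is now spread over the 3 remaining unopened curtains.
P(win by switching) = (7/8) · (1/3) = 7/24.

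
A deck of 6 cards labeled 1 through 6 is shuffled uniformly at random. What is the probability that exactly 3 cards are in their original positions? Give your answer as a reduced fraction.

Choose which 3 of the 6 are fixed: C(6,3) = 20 ways.
The remaining 3 must have no fixed point: D(3) = 2.
P = 20·2/720 = 1/18.

1/18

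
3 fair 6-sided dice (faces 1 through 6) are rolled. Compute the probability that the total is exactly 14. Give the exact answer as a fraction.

There are 6^3 = 216 equally likely outcomes.
The number of ordered 3-tuples from {1,…,6} summing to 14 is 15.
P(sum = 14) = 15/216 = 5/72.

5/72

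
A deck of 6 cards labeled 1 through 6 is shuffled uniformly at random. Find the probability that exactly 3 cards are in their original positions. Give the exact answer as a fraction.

1/18

Choose which 3 of the 6 are fixed: C(6,3) = 20 ways.
The remaining 3 must have no fixed point: D(3) = 2.
P = 20·2/720 = 1/18.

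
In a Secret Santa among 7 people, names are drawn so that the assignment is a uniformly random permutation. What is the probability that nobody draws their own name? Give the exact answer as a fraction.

This is the derangement probability: permutations of 7 with no fixed point.
D(7) = 7! · (1 − 1/1! + 1/2! − ··· + (−1)^7/7!) = 1854.
P = 1854/5040 = 103/280.

103/280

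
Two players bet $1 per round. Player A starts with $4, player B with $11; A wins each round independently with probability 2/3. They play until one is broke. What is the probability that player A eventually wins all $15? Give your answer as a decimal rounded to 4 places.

Let r = q/p = (1/3)/(2/3) = 1/2. The recurrence P(i) = p·P(i+1) + q·P(i−1) with P(0)=0, P(15)=1 gives P(i) = (1 − r^i)/(1 − r^15).
P(4) = (1 − (1/2)^4) / (1 − (1/2)^15) = 30720/32767 ≈ 0.9375.

0.9375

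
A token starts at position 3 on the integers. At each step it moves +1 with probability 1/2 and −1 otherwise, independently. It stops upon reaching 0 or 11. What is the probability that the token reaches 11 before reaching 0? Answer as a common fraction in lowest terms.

With a fair step, P(i) = ½P(i−1) + ½P(i+1) with P(0)=0, P(11)=1 has the linear solution P(i) = i/11.
P(3) = 3/11.

3/11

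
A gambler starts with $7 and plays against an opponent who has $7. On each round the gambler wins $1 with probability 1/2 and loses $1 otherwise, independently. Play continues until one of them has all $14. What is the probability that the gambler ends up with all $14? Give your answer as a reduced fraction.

1/2

With a fair step, P(i) = ½P(i−1) + ½P(i+1) with P(0)=0, P(14)=1 has the linear solution P(i) = i/14.
P(7) = 7/14 = 1/2.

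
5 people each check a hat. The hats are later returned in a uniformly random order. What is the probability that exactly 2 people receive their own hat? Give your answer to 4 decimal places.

Choose which 2 of the 5 are fixed: C(5,2) = 10 ways.
The remaining 3 must have no fixed point: D(3) = 2.
P = 10·2/120 = 1/6 ≈ 0.1667.

0.1667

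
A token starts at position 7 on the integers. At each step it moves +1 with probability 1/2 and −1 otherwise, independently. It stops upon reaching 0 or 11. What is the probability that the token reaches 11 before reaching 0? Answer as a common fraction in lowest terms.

7/11

With a fair step, P(i) = ½P(i−1) + ½P(i+1) with P(0)=0, P(11)=1 has the linear solution P(i) = i/11.
P(7) = 7/11.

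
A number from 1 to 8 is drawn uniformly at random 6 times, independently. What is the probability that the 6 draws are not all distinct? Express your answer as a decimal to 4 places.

P(all 6 different) = 8/8 · 7/8 · ··· · 3/8 ≈ 0.0769.
P(at least two equal) = 1 − 0.0769 = 0.9231.

0.9231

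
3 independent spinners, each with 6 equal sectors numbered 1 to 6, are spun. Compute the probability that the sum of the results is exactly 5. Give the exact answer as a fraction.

There are 6^3 = 216 equally likely outcomes.
The number of ordered 3-tuples from {1,…,6} summing to 5 is 6.
P(sum = 5) = 6/216 = 1/36.

1/36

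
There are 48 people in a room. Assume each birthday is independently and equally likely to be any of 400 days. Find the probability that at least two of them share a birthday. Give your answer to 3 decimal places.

It's easier to compute the probability that all 48 are distinct.
P(all distinct) = 400/400 · 399/400 · ··· · 353/400 ≈ 0.053.
So the probability of at least one match is 1 − 0.053 = 0.947.

0.947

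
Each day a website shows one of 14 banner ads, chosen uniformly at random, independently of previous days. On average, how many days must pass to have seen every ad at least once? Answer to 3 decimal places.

45.522

After i distinct types are collected, each trial gives a new one with probability (14−i)/14, so the expected wait for the next new type is 14/(14−i).
E = 14/14 + 14/13 + 14/12 + 14/11 + 14/10 + 14/9 + 14/8 + 14/7 + 14/6 + 14/5 + 14/4 + 14/3 + 14/2 + 14/1 = 1171733/25740 ≈ 45.522.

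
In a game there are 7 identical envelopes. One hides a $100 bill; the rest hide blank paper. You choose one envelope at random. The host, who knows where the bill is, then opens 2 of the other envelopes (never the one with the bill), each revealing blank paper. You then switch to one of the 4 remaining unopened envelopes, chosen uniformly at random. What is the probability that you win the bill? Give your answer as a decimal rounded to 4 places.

Your original envelope holds the bill with probability 1/7, so the other 6 collectively hold it with probability 6/7.
The host can always find 2 empty envelopes to open, so the reveals don't change that 6/7; it is now spread over the 4 remaining unopened envelopes.
P(win by switching) = (6/7) · (1/4) = 3/14 ≈ 0.2143.

0.2143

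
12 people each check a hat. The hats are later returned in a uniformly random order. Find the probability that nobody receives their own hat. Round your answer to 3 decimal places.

0.368

This is the derangement probability: permutations of 12 with no fixed point.
D(12) = 12! · (1 − 1/1! + 1/2! − ··· + (−1)^12/12!) = 176214841.
P = 176214841/479001600 = 16019531/43545600 ≈ 0.368.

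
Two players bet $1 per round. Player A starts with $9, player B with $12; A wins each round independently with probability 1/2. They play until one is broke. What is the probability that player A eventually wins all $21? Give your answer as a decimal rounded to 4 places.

0.4286

With a fair step, P(i) = ½P(i−1) + ½P(i+1) with P(0)=0, P(21)=1 has the linear solution P(i) = i/21.
P(9) = 9/21 = 3/7 ≈ 0.4286.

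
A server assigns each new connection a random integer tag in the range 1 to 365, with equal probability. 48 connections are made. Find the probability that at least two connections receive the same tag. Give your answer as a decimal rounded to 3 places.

0.961

It's easier to compute the probability that all 48 are distinct.
P(all distinct) = 365/365 · 364/365 · ··· · 318/365 ≈ 0.039.
So the probability of at least one match is 1 − 0.039 = 0.961.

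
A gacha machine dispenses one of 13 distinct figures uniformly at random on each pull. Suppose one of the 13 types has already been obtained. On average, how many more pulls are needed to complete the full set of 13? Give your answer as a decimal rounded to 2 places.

Starting from 1 distinct type, each trial gives a new one with probability (13−i)/13 when i types are held, so the wait for the next new type is 13/(13−i).
E = 13/12 + 13/11 + 13/10 + 13/9 + 13/8 + 13/7 + 13/6 + 13/5 + 13/4 + 13/3 + 13/2 + 13/1 = 1118273/27720 ≈ 40.34.

40.34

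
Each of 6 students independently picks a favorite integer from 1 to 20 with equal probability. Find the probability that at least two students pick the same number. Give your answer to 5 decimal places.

It's easier to compute the probability that all 6 are distinct.
P(all distinct) = 20/20 · 19/20 · ··· · 15/20 ≈ 0.43605.
So the probability of at least one match is 1 − 0.43605 = 0.56395.

0.56395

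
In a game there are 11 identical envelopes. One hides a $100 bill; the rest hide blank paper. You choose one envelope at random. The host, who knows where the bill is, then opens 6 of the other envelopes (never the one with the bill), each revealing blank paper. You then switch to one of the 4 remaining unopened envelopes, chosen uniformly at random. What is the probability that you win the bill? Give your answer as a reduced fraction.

Your original envelope holds the bill with probability 1/11, so the other 10 collectively hold it with probability 10/11.
The host can always find 6 empty envelopes to open, so the reveals don't change that 10/11; it is now spread over the 4 remaining unopened envelopes.
P(win by switching) = (10/11) · (1/4) = 5/22.

5/22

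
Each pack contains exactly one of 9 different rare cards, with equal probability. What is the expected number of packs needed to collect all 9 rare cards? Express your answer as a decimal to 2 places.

After i distinct types are collected, each trial gives a new one with probability (9−i)/9, so the expected wait for the next new type is 9/(9−i).
E = 9/9 + 9/8 + 9/7 + 9/6 + 9/5 + 9/4 + 9/3 + 9/2 + 9/1 = 7129/280 ≈ 25.46.

25.46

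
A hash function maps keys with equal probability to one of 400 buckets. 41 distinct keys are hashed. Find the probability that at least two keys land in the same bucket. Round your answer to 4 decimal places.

It's easier to compute the probability that all 41 are distinct.
P(all distinct) = 400/400 · 399/400 · ··· · 360/400 ≈ 0.1197.
So the probability of at least one match is 1 − 0.1197 = 0.8803.

0.8803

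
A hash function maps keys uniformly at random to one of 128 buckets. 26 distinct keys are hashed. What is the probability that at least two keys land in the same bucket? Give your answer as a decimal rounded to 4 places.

It's easier to compute the probability that all 26 are distinct.
P(all distinct) = 128/128 · 127/128 · ··· · 103/128 ≈ 0.0654.
So the probability of at least one match is 1 − 0.0654 = 0.9346.

0.9346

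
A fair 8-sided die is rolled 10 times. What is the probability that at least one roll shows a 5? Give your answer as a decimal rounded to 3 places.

P(no roll shows a 5) = (7/8)^10 ≈ 0.263.
P(at least one) = 1 − 0.263 = 0.737.

0.737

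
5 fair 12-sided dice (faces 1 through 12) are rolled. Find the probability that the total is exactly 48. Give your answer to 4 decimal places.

0.0073

There are 12^5 = 248832 equally likely outcomes.
The number of ordered 5-tuples from {1,…,12} summing to 48 is 1815.
P(sum = 48) = 1815/248832 = 605/82944 ≈ 0.0073.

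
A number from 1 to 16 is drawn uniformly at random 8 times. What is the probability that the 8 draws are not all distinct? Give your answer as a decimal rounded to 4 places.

P(all 8 different) = 16/16 · 15/16 · ··· · 9/16 ≈ 0.1208.
P(at least two equal) = 1 − 0.1208 = 0.8792.

0.8792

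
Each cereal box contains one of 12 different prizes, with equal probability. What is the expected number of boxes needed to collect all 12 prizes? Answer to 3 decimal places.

After i distinct types are collected, each trial gives a new one with probability (12−i)/12, so the expected wait for the next new type is 12/(12−i).
E = 12/12 + 12/11 + 12/10 + 12/9 + 12/8 + 12/7 + 12/6 + 12/5 + 12/4 + 12/3 + 12/2 + 12/1 = 86021/2310 ≈ 37.239.

37.239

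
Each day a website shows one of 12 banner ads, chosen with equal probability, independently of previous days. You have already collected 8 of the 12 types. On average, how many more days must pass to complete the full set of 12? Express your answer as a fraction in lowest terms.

Starting from 8 distinct types, each trial gives a new one with probability (12−i)/12 when i types are held, so the wait for the next new type is 12/(12−i).
E = 12/4 + 12/3 + 12/2 + 12/1 = 25.

25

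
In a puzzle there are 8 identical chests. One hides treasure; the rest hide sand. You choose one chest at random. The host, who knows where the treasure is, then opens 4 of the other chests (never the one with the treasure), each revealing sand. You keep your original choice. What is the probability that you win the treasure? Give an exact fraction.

1/8

The host can always open 4 empty chests regardless of your choice, so the reveals give no information about your original chest.
P(win by staying) = 1/8.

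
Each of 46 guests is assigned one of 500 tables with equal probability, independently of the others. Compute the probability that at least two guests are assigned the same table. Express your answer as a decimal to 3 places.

0.882

It's easier to compute the probability that all 46 are distinct.
P(all distinct) = 500/500 · 499/500 · ··· · 455/500 ≈ 0.118.
So the probability of at least one match is 1 − 0.118 = 0.882.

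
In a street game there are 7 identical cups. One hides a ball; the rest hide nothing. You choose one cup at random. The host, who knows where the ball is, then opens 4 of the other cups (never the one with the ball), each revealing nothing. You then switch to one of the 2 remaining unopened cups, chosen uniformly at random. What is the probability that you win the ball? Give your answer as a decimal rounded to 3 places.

Your original cup holds the ball with probability 1/7, so the other 6 collectively hold it with probability 6/7.
The host can always find 4 empty cups to open, so the reveals don't change that 6/7; it is now spread over the 2 remaining unopened cups.
P(win by switching) = (6/7) · (1/2) = 3/7 ≈ 0.429.

0.429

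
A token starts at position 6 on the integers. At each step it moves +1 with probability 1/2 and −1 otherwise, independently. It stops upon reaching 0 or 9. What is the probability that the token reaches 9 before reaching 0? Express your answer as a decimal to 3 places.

0.667

With a fair step, P(i) = ½P(i−1) + ½P(i+1) with P(0)=0, P(9)=1 has the linear solution P(i) = i/9.
P(6) = 6/9 = 2/3 ≈ 0.667.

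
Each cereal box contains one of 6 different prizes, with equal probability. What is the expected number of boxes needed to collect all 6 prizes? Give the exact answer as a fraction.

147/10

After i distinct types are collected, each trial gives a new one with probability (6−i)/6, so the expected wait for the next new type is 6/(6−i).
E = 6/6 + 6/5 + 6/4 + 6/3 + 6/2 + 6/1 = 147/10.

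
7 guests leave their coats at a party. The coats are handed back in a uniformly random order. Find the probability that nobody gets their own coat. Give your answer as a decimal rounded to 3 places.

0.368

This is the derangement probability: permutations of 7 with no fixed point.
D(7) = 7! · (1 − 1/1! + 1/2! − ··· + (−1)^7/7!) = 1854.
P = 1854/5040 = 103/280 ≈ 0.368.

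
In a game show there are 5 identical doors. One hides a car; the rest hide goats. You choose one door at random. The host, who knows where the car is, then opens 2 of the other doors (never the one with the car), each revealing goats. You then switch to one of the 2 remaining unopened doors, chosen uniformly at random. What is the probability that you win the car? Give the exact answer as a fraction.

Your original door holds the car with probability 1/5, so the other 4 collectively hold it with probability 4/5.
The host can always find 2 empty doors to open, so the reveals don't change that 4/5; it is now spread over the 2 remaining unopened doors.
P(win by switching) = (4/5) · (1/2) = 2/5.

2/5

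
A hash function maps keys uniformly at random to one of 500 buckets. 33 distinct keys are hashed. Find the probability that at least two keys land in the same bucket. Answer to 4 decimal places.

0.6603

It's easier to compute the probability that all 33 are distinct.
P(all distinct) = 500/500 · 499/500 · ··· · 468/500 ≈ 0.3397.
So the probability of at least one match is 1 − 0.3397 = 0.6603.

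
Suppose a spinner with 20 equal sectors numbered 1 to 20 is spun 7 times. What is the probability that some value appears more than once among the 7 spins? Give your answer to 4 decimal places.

P(all 7 different) = 20/20 · 19/20 · ··· · 14/20 ≈ 0.3052.
P(at least two equal) = 1 − 0.3052 = 0.6948.

0.6948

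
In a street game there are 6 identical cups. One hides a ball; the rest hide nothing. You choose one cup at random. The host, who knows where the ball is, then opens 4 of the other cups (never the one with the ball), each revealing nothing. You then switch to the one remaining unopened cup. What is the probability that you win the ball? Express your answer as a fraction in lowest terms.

5/6

Your original cup holds the ball with probability 1/6, so the other 5 collectively hold it with probability 5/6.
The host can always find 4 empty cups to open, so the reveals don't change that 5/6; it is now spread over the 1 remaining unopened cup.
P(win by switching) = (5/6) · (1/1) = 5/6.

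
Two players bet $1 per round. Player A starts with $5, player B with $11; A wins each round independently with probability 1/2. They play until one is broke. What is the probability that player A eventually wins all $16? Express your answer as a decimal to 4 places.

With a fair step, P(i) = ½P(i−1) + ½P(i+1) with P(0)=0, P(16)=1 has the linear solution P(i) = i/16.
P(5) = 5/16 ≈ 0.3125.

0.3125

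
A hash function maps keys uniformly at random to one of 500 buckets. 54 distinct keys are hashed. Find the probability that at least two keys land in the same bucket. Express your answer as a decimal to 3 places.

It's easier to compute the probability that all 54 are distinct.
P(all distinct) = 500/500 · 499/500 · ··· · 447/500 ≈ 0.051.
So the probability of at least one match is 1 − 0.051 = 0.949.

0.949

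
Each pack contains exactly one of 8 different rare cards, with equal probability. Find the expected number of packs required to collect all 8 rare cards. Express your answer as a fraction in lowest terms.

761/35

After i distinct types are collected, each trial gives a new one with probability (8−i)/8, so the expected wait for the next new type is 8/(8−i).
E = 8/8 + 8/7 + 8/6 + 8/5 + 8/4 + 8/3 + 8/2 + 8/1 = 761/35.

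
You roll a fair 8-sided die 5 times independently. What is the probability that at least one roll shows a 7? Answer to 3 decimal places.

P(no roll shows a 7) = (7/8)^5 ≈ 0.513.
P(at least one) = 1 − 0.513 = 0.487.

0.487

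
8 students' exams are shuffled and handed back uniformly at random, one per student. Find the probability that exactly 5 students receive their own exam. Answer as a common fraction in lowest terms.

Choose which 5 of the 8 are fixed: C(8,5) = 56 ways.
The remaining 3 must have no fixed point: D(3) = 2.
P = 56·2/40320 = 1/360.

1/360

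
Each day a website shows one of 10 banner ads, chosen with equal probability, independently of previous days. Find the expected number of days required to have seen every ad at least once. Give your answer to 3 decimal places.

29.290

After i distinct types are collected, each trial gives a new one with probability (10−i)/10, so the expected wait for the next new type is 10/(10−i).
E = 10/10 + 10/9 + 10/8 + 10/7 + 10/6 + 10/5 + 10/4 + 10/3 + 10/2 + 10/1 = 7381/252 ≈ 29.290.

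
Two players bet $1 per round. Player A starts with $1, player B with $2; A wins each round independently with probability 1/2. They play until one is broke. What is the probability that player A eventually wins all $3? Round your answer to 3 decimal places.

With a fair step, P(i) = ½P(i−1) + ½P(i+1) with P(0)=0, P(3)=1 has the linear solution P(i) = i/3.
P(1) = 1/3 ≈ 0.333.

0.333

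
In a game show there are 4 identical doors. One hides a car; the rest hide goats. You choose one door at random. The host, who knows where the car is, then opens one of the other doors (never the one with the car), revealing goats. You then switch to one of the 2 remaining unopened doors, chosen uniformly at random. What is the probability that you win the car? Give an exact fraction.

3/8

Your original door holds the car with probability 1/4, so the other 3 collectively hold it with probability 3/4.
The host can always find an empty door to open, so this doesn't change that 3/4; it is now spread over the 2 remaining unopened doors.
P(win by switching) = (3/4) · (1/2) = 3/8.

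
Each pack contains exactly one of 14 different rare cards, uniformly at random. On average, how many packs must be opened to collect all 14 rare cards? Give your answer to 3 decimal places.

After i distinct types are collected, each trial gives a new one with probability (14−i)/14, so the expected wait for the next new type is 14/(14−i).
E = 14/14 + 14/13 + 14/12 + 14/11 + 14/10 + 14/9 + 14/8 + 14/7 + 14/6 + 14/5 + 14/4 + 14/3 + 14/2 + 14/1 = 1171733/25740 ≈ 45.522.

45.522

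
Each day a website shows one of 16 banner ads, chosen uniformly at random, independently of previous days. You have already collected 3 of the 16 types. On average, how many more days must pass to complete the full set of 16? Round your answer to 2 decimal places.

Starting from 3 distinct types, each trial gives a new one with probability (16−i)/16 when i types are held, so the wait for the next new type is 16/(16−i).
E = 16/13 + 16/12 + 16/11 + 16/10 + 16/9 + 16/8 + 16/7 + 16/6 + 16/5 + 16/4 + 16/3 + 16/2 + 16/1 = 2291986/45045 ≈ 50.88.

50.88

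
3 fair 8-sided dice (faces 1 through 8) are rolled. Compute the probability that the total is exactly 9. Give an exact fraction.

7/128

There are 8^3 = 512 equally likely outcomes.
The number of ordered 3-tuples from {1,…,8} summing to 9 is 28.
P(sum = 9) = 28/512 = 7/128.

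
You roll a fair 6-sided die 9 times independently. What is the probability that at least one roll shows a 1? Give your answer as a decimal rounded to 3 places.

P(no roll shows a 1) = (5/6)^9 ≈ 0.194.
P(at least one) = 1 − 0.194 = 0.806.

0.806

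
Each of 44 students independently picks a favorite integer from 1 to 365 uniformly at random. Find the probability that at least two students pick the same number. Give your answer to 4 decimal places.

It's easier to compute the probability that all 44 are distinct.
P(all distinct) = 365/365 · 364/365 · ··· · 322/365 ≈ 0.0671.
So the probability of at least one match is 1 − 0.0671 = 0.9329.

0.9329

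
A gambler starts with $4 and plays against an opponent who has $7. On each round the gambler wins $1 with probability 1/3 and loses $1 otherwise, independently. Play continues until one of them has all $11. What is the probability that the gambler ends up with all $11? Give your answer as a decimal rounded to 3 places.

0.007

Let r = q/p = (2/3)/(1/3) = 2. The recurrence P(i) = p·P(i+1) + q·P(i−1) with P(0)=0, P(11)=1 gives P(i) = (1 − r^i)/(1 − r^11).
P(4) = (1 − (2)^4) / (1 − (2)^11) = 15/2047 ≈ 0.007.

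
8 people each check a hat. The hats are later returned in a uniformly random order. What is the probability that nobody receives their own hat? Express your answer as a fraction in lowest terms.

2119/5760

This is the derangement probability: permutations of 8 with no fixed point.
D(8) = 8! · (1 − 1/1! + 1/2! − ··· + (−1)^8/8!) = 14833.
P = 14833/40320 = 2119/5760.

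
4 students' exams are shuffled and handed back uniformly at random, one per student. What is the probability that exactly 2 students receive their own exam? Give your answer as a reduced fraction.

Choose which 2 of the 4 are fixed: C(4,2) = 6 ways.
The remaining 2 must have no fixed point: D(2) = 1.
P = 6·1/24 = 1/4.

1/4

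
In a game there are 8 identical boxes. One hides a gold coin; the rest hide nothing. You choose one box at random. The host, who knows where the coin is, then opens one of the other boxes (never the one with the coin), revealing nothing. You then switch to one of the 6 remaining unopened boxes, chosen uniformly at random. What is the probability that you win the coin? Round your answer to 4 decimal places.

0.1458

Your original box holds the coin with probability 1/8, so the other 7 collectively hold it with probability 7/8.
The host can always find an empty box to open, so this doesn't change that 7/8; it is now spread over the 6 remaining unopened boxes.
P(win by switching) = (7/8) · (1/6) = 7/48 ≈ 0.1458.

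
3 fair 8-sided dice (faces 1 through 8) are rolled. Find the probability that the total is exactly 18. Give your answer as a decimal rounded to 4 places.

There are 8^3 = 512 equally likely outcomes.
The number of ordered 3-tuples from {1,…,8} summing to 18 is 28.
P(sum = 18) = 28/512 = 7/128 ≈ 0.0547.

0.0547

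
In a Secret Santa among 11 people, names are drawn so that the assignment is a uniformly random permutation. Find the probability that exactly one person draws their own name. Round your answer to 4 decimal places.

0.3679

Choose which one is fixed: C(11,1) = 11 ways.
The remaining 10 must have no fixed point: D(10) = 1334961.
P = 11·1334961/39916800 = 16481/44800 ≈ 0.3679.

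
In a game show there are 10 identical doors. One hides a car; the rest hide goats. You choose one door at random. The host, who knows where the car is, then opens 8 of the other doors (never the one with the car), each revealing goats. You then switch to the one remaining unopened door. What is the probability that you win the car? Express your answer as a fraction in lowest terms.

9/10

Your original door holds the car with probability 1/10, so the other 9 collectively hold it with probability 9/10.
The host can always find 8 empty doors to open, so the reveals don't change that 9/10; it is now spread over the 1 remaining unopened door.
P(win by switching) = (9/10) · (1/1) = 9/10.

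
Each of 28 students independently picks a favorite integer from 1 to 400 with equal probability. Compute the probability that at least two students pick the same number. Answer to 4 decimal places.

0.6199

It's easier to compute the probability that all 28 are distinct.
P(all distinct) = 400/400 · 399/400 · ··· · 373/400 ≈ 0.3801.
So the probability of at least one match is 1 − 0.3801 = 0.6199.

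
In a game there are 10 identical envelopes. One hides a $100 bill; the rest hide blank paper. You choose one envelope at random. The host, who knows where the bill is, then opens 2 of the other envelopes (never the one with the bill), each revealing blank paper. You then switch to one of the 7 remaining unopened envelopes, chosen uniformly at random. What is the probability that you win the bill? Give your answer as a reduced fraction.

Your original envelope holds the bill with probability 1/10, so the other 9 collectively hold it with probability 9/10.
The host can always find 2 empty envelopes to open, so the reveals don't change that 9/10; it is now spread over the 7 remaining unopened envelopes.
P(win by switching) = (9/10) · (1/7) = 9/70.

9/70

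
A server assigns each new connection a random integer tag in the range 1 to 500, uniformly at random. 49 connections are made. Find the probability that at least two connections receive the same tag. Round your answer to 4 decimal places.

It's easier to compute the probability that all 49 are distinct.
P(all distinct) = 500/500 · 499/500 · ··· · 452/500 ≈ 0.0879.
So the probability of at least one match is 1 − 0.0879 = 0.9121.

0.9121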